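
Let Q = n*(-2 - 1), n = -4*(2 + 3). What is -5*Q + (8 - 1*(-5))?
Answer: -287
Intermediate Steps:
n = -20 (n = -4*5 = -20)
Q = 60 (Q = -20*(-2 - 1) = -20*(-3) = 60)
-5*Q + (8 - 1*(-5)) = -5*60 + (8 - 1*(-5)) = -300 + (8 + 5) = -300 + 13 = -287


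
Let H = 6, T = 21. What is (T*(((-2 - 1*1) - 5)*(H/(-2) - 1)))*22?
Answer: 14784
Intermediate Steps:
(T*(((-2 - 1*1) - 5)*(H/(-2) - 1)))*22 = (21*(((-2 - 1*1) - 5)*(6/(-2) - 1)))*22 = (21*(((-2 - 1) - 5)*(6*(-½) - 1)))*22 = (21*((-3 - 5)*(-3 - 1)))*22 = (21*(-8*(-4)))*22 = (21*32)*22 = 672*22 = 14784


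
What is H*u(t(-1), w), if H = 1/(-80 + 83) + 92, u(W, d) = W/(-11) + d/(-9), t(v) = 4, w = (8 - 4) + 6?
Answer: -40442/297 ≈ -136.17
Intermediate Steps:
w = 10 (w = 4 + 6 = 10)
u(W, d) = -d/9 - W/11 (u(W, d) = W*(-1/11) + d*(-⅑) = -W/11 - d/9 = -d/9 - W/11)
H = 277/3 (H = 1/3 + 92 = ⅓ + 92 = 277/3 ≈ 92.333)
H*u(t(-1), w) = 277*(-⅑*10 - 1/11*4)/3 = 277*(-10/9 - 4/11)/3 = (277/3)*(-146/99) = -40442/297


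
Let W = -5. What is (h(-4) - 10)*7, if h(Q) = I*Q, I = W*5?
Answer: 630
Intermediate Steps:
I = -25 (I = -5*5 = -25)
h(Q) = -25*Q
(h(-4) - 10)*7 = (-25*(-4) - 10)*7 = (100 - 10)*7 = 90*7 = 630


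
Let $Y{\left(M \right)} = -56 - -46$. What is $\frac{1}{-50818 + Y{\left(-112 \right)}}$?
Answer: $- \frac{1}{50828} \approx -1.9674 \cdot 10^{-5}$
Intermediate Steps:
$Y{\left(M \right)} = -10$ ($Y{\left(M \right)} = -56 + 46 = -10$)
$\frac{1}{-50818 + Y{\left(-112 \right)}} = \frac{1}{-50818 - 10} = \frac{1}{-50828} = - \frac{1}{50828}$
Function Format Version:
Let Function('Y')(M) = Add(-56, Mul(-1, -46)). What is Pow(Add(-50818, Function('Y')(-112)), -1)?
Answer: Rational(-1, 50828) ≈ -1.9674e-5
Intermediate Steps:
Function('Y')(M) = -10 (Function('Y')(M) = Add(-56, 46) = -10)
Pow(Add(-50818, Function('Y')(-112)), -1) = Pow(Add(-50818, -10), -1) = Pow(-50828, -1) = Rational(-1, 50828)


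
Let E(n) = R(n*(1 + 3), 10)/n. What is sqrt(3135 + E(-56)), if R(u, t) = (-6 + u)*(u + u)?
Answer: sqrt(1295) ≈ 35.986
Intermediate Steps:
R(u, t) = 2*u*(-6 + u) (R(u, t) = (-6 + u)*(2*u) = 2*u*(-6 + u))
E(n) = -48 + 32*n (E(n) = (2*(n*(1 + 3))*(-6 + n*(1 + 3)))/n = (2*(n*4)*(-6 + n*4))/n = (2*(4*n)*(-6 + 4*n))/n = (8*n*(-6 + 4*n))/n = -48 + 32*n)
sqrt(3135 + E(-56)) = sqrt(3135 + (-48 + 32*(-56))) = sqrt(3135 + (-48 - 1792)) = sqrt(3135 - 1840) = sqrt(1295)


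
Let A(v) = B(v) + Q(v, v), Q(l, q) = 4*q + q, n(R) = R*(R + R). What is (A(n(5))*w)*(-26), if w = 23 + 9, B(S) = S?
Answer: -249600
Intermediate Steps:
n(R) = 2*R**2 (n(R) = R*(2*R) = 2*R**2)
Q(l, q) = 5*q
A(v) = 6*v (A(v) = v + 5*v = 6*v)
w = 32
(A(n(5))*w)*(-26) = ((6*(2*5**2))*32)*(-26) = ((6*(2*25))*32)*(-26) = ((6*50)*32)*(-26) = (300*32)*(-26) = 9600*(-26) = -249600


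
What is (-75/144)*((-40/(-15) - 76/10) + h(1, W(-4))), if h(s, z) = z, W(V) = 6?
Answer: -5/9 ≈ -0.55556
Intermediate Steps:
(-75/144)*((-40/(-15) - 76/10) + h(1, W(-4))) = (-75/144)*((-40/(-15) - 76/10) + 6) = (-75*1/144)*((-40*(-1/15) - 76*⅒) + 6) = -25*((8/3 - 38/5) + 6)/48 = -25*(-74/15 + 6)/48 = -25/48*16/15 = -5/9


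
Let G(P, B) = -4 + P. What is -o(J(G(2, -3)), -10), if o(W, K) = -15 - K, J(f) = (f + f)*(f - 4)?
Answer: 5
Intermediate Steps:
J(f) = 2*f*(-4 + f) (J(f) = (2*f)*(-4 + f) = 2*f*(-4 + f))
-o(J(G(2, -3)), -10) = -(-15 - 1*(-10)) = -(-15 + 10) = -1*(-5) = 5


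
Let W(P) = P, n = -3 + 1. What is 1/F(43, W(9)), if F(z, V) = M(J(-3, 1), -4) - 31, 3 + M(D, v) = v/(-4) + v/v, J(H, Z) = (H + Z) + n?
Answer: -1/32 ≈ -0.031250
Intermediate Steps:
n = -2
J(H, Z) = -2 + H + Z (J(H, Z) = (H + Z) - 2 = -2 + H + Z)
M(D, v) = -2 - v/4 (M(D, v) = -3 + (v/(-4) + v/v) = -3 + (v*(-1/4) + 1) = -3 + (-v/4 + 1) = -3 + (1 - v/4) = -2 - v/4)
F(z, V) = -32 (F(z, V) = (-2 - 1/4*(-4)) - 31 = (-2 + 1) - 31 = -1 - 31 = -32)
1/F(43, W(9)) = 1/(-32) = -1/32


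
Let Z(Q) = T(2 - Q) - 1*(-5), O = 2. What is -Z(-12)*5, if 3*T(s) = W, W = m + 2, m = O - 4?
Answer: -25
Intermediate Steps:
m = -2 (m = 2 - 4 = -2)
W = 0 (W = -2 + 2 = 0)
T(s) = 0 (T(s) = (⅓)*0 = 0)
Z(Q) = 5 (Z(Q) = 0 - 1*(-5) = 0 + 5 = 5)
-Z(-12)*5 = -1*5*5 = -5*5 = -25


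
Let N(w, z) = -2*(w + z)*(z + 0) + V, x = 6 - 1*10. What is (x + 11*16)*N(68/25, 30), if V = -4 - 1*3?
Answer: -1694372/5 ≈ -3.3887e+5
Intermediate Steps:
x = -4 (x = 6 - 10 = -4)
V = -7 (V = -4 - 3 = -7)
N(w, z) = -7 - 2*z*(w + z) (N(w, z) = -2*(w + z)*(z + 0) - 7 = -2*(w + z)*z - 7 = -2*z*(w + z) - 7 = -7 - 2*z*(w + z))
(x + 11*16)*N(68/25, 30) = (-4 + 11*16)*(-7 - 2*30² - 2*68/25*30) = (-4 + 176)*(-7 - 2*900 - 2*68*(1/25)*30) = 172*(-7 - 1800 - 2*68/25*30) = 172*(-7 - 1800 - 816/5) = 172*(-9851/5) = -1694372/5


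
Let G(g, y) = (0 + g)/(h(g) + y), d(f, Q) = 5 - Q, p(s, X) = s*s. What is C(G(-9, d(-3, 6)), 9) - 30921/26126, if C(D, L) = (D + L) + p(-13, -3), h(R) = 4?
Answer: 4541129/26126 ≈ 173.82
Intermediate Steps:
p(s, X) = s**2
G(g, y) = g/(4 + y) (G(g, y) = (0 + g)/(4 + y) = g/(4 + y))
C(D, L) = 169 + D + L (C(D, L) = (D + L) + (-13)**2 = (D + L) + 169 = 169 + D + L)
C(G(-9, d(-3, 6)), 9) - 30921/26126 = (169 - 9/(4 + (5 - 1*6)) + 9) - 30921/26126 = (169 - 9/(4 + (5 - 6)) + 9) - 30921/26126 = (169 - 9/(4 - 1) + 9) - 1*30921/26126 = (169 - 9/3 + 9) - 30921/26126 = (169 - 9*1/3 + 9) - 30921/26126 = (169 - 3 + 9) - 30921/26126 = 175 - 30921/26126 = 4541129/26126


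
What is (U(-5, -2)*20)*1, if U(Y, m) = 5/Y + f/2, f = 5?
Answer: 30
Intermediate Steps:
U(Y, m) = 5/2 + 5/Y (U(Y, m) = 5/Y + 5/2 = 5/2 + 5/Y)
(U(-5, -2)*20)*1 = ((5/2 + 5/(-5))*20)*1 = ((5/2 + 5*(-1/5))*20)*1 = ((5/2 - 1)*20)*1 = ((3/2)*20)*1 = 30*1 = 30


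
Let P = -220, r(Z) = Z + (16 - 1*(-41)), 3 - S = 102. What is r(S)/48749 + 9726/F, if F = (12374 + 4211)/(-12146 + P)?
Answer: -5863126579854/808502165 ≈ -7251.8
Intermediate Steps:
S = -99 (S = 3 - 1*102 = 3 - 102 = -99)
r(Z) = 57 + Z (r(Z) = Z + (16 + 41) = Z + 57 = 57 + Z)
F = -16585/12366 (F = (12374 + 4211)/(-12146 - 220) = 16585/(-12366) = 16585*(-1/12366) = -16585/12366 ≈ -1.3412)
r(S)/48749 + 9726/F = (57 - 99)/48749 + 9726/(-16585/12366) = -42*1/48749 + 9726*(-12366/16585) = -42/48749 - 120271716/16585 = -5863126579854/808502165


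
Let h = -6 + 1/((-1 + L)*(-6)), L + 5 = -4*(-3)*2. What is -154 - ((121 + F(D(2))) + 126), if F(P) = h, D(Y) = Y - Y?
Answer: -42659/108 ≈ -394.99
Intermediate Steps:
L = 19 (L = -5 - 4*(-3)*2 = -5 + 12*2 = -5 + 24 = 19)
D(Y) = 0
h = -649/108 (h = -6 + 1/((-1 + 19)*(-6)) = -6 - 1/6/18 = -6 + (1/18)*(-1/6) = -6 - 1/108 = -649/108 ≈ -6.0093)
F(P) = -649/108
-154 - ((121 + F(D(2))) + 126) = -154 - ((121 - 649/108) + 126) = -154 - (12419/108 + 126) = -154 - 1*26027/108 = -154 - 26027/108 = -42659/108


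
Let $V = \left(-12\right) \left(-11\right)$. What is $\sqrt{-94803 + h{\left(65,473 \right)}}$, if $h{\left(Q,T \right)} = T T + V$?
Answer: $\sqrt{129058} \approx 359.25$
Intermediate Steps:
$V = 132$
$h{\left(Q,T \right)} = 132 + T^{2}$ ($h{\left(Q,T \right)} = T T + 132 = T^{2} + 132 = 132 + T^{2}$)
$\sqrt{-94803 + h{\left(65,473 \right)}} = \sqrt{-94803 + \left(132 + 473^{2}\right)} = \sqrt{-94803 + \left(132 + 223729\right)} = \sqrt{-94803 + 223861} = \sqrt{129058}$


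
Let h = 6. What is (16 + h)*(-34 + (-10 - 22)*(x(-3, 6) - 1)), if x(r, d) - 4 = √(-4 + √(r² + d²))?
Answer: -2860 - 704*√(-4 + 3*√5) ≈ -4018.5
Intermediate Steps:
x(r, d) = 4 + √(-4 + √(d² + r²)) (x(r, d) = 4 + √(-4 + √(r² + d²)) = 4 + √(-4 + √(d² + r²)))
(16 + h)*(-34 + (-10 - 22)*(x(-3, 6) - 1)) = (16 + 6)*(-34 + (-10 - 22)*((4 + √(-4 + √(6² + (-3)²))) - 1)) = 22*(-34 - 32*((4 + √(-4 + √(36 + 9))) - 1)) = 22*(-34 - 32*((4 + √(-4 + √45)) - 1)) = 22*(-34 - 32*((4 + √(-4 + 3*√5)) - 1)) = 22*(-34 - 32*(3 + √(-4 + 3*√5))) = 22*(-34 + (-96 - 32*√(-4 + 3*√5))) = 22*(-130 - 32*√(-4 + 3*√5)) = -2860 - 704*√(-4 + 3*√5)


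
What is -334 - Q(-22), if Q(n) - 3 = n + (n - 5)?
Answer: -288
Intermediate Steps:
Q(n) = -2 + 2*n (Q(n) = 3 + (n + (n - 5)) = 3 + (n + (-5 + n)) = 3 + (-5 + 2*n) = -2 + 2*n)
-334 - Q(-22) = -334 - (-2 + 2*(-22)) = -334 - (-2 - 44) = -334 - 1*(-46) = -334 + 46 = -288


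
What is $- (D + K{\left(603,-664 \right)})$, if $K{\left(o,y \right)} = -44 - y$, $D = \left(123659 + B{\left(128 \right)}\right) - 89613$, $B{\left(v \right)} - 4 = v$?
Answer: $-34798$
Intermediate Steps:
$B{\left(v \right)} = 4 + v$
$D = 34178$ ($D = \left(123659 + \left(4 + 128\right)\right) - 89613 = \left(123659 + 132\right) - 89613 = 123791 - 89613 = 34178$)
$- (D + K{\left(603,-664 \right)}) = - (34178 - -620) = - (34178 + \left(-44 + 664\right)) = - (34178 + 620) = \left(-1\right) 34798 = -34798$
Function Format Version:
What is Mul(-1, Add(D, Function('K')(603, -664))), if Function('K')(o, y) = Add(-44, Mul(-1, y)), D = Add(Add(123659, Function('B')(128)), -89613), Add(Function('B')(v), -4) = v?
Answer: -34798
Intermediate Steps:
Function('B')(v) = Add(4, v)
D = 34178 (D = Add(Add(123659, Add(4, 128)), -89613) = Add(Add(123659, 132), -89613) = Add(123791, -89613) = 34178)
Mul(-1, Add(D, Function('K')(603, -664))) = Mul(-1, Add(34178, Add(-44, Mul(-1, -664)))) = Mul(-1, Add(34178, Add(-44, 664))) = Mul(-1, Add(34178, 620)) = Mul(-1, 34798) = -34798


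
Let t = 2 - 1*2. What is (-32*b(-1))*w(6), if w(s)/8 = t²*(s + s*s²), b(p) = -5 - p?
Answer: 0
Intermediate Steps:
t = 0 (t = 2 - 2 = 0)
w(s) = 0 (w(s) = 8*(0²*(s + s*s²)) = 8*(0*(s + s³)) = 8*0 = 0)
(-32*b(-1))*w(6) = -32*(-5 - 1*(-1))*0 = -32*(-5 + 1)*0 = -32*(-4)*0 = 128*0 = 0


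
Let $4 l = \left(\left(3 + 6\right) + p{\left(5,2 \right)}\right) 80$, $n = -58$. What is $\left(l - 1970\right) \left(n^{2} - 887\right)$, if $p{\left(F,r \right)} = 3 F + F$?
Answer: $-3443030$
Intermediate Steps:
$p{\left(F,r \right)} = 4 F$
$l = 580$ ($l = \frac{\left(\left(3 + 6\right) + 4 \cdot 5\right) 80}{4} = \frac{\left(9 + 20\right) 80}{4} = \frac{29 \cdot 80}{4} = \frac{1}{4} \cdot 2320 = 580$)
$\left(l - 1970\right) \left(n^{2} - 887\right) = \left(580 - 1970\right) \left(\left(-58\right)^{2} - 887\right) = - 1390 \left(3364 - 887\right) = \left(-1390\right) 2477 = -3443030$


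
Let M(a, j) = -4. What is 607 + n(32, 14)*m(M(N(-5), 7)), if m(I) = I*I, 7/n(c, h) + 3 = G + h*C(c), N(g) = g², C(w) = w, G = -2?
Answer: 269013/443 ≈ 607.25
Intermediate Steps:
n(c, h) = 7/(-5 + c*h) (n(c, h) = 7/(-3 + (-2 + h*c)) = 7/(-3 + (-2 + c*h)) = 7/(-5 + c*h))
m(I) = I²
607 + n(32, 14)*m(M(N(-5), 7)) = 607 + (7/(-5 + 32*14))*(-4)² = 607 + (7/(-5 + 448))*16 = 607 + (7/443)*16 = 607 + 112/443 = 269013/443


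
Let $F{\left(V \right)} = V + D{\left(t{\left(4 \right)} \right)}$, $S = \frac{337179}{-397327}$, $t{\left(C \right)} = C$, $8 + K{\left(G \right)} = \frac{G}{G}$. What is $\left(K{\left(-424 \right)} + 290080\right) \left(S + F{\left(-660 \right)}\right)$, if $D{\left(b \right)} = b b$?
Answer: $- \frac{10617325168713}{56761} \approx -1.8705 \cdot 10^{8}$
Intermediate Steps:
$K{\left(G \right)} = -7$ ($K{\left(G \right)} = -8 + \frac{G}{G} = -8 + 1 = -7$)
$D{\left(b \right)} = b^{2}$
$S = - \frac{337179}{397327}$ ($S = 337179 \left(- \frac{1}{397327}\right) = - \frac{337179}{397327} \approx -0.84862$)
$F{\left(V \right)} = 16 + V$ ($F{\left(V \right)} = V + 4^{2} = V + 16 = 16 + V$)
$\left(K{\left(-424 \right)} + 290080\right) \left(S + F{\left(-660 \right)}\right) = \left(-7 + 290080\right) \left(- \frac{337179}{397327} + \left(16 - 660\right)\right) = 290073 \left(- \frac{337179}{397327} - 644\right) = 290073 \left(- \frac{256215767}{397327}\right) = - \frac{10617325168713}{56761}$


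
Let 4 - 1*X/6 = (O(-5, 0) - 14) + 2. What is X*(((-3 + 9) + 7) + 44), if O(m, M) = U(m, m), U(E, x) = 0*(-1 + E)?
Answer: 5472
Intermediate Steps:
U(E, x) = 0
O(m, M) = 0
X = 96 (X = 24 - 6*((0 - 14) + 2) = 24 - 6*(-14 + 2) = 24 - 6*(-12) = 24 + 72 = 96)
X*(((-3 + 9) + 7) + 44) = 96*(((-3 + 9) + 7) + 44) = 96*((6 + 7) + 44) = 96*(13 + 44) = 96*57 = 5472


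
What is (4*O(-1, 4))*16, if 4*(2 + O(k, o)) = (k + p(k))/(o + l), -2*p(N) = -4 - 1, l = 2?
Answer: -124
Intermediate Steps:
p(N) = 5/2 (p(N) = -(-4 - 1)/2 = -½*(-5) = 5/2)
O(k, o) = -2 + (5/2 + k)/(4*(2 + o)) (O(k, o) = -2 + ((k + 5/2)/(o + 2))/4 = -2 + ((5/2 + k)/(2 + o))/4 = -2 + (5/2 + k)/(4*(2 + o)))
(4*O(-1, 4))*16 = (4*((-27 - 16*4 + 2*(-1))/(8*(2 + 4))))*16 = (4*((⅛)*(-27 - 64 - 2)/6))*16 = (4*((⅛)*(⅙)*(-93)))*16 = (4*(-31/16))*16 = -31/4*16 = -124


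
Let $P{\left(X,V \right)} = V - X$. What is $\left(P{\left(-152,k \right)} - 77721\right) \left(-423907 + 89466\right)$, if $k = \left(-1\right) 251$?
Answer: $26026198620$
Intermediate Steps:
$k = -251$
$\left(P{\left(-152,k \right)} - 77721\right) \left(-423907 + 89466\right) = \left(\left(-251 - -152\right) - 77721\right) \left(-423907 + 89466\right) = \left(\left(-251 + 152\right) - 77721\right) \left(-334441\right) = \left(-99 - 77721\right) \left(-334441\right) = \left(-77820\right) \left(-334441\right) = 26026198620$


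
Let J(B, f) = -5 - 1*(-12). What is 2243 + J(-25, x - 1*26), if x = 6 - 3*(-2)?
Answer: 2250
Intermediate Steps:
x = 12 (x = 6 + 6 = 12)
J(B, f) = 7 (J(B, f) = -5 + 12 = 7)
2243 + J(-25, x - 1*26) = 2243 + 7 = 2250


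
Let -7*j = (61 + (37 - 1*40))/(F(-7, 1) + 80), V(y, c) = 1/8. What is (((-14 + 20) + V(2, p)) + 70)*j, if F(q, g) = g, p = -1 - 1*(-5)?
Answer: -841/108 ≈ -7.7870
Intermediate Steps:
p = 4 (p = -1 + 5 = 4)
V(y, c) = 1/8
j = -58/567 (j = -(61 + (37 - 1*40))/(7*(1 + 80)) = -(61 + (37 - 40))/(7*81) = -(61 - 3)/(7*81) = -58/(7*81) = -1/7*58/81 = -58/567 ≈ -0.10229)
(((-14 + 20) + V(2, p)) + 70)*j = (((-14 + 20) + 1/8) + 70)*(-58/567) = ((6 + 1/8) + 70)*(-58/567) = (49/8 + 70)*(-58/567) = (609/8)*(-58/567) = -841/108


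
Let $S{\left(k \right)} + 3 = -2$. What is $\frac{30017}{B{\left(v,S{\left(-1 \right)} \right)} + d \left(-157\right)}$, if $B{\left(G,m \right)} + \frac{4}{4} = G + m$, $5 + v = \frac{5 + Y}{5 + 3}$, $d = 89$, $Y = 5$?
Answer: $- \frac{120068}{55931} \approx -2.1467$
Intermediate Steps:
$S{\left(k \right)} = -5$ ($S{\left(k \right)} = -3 - 2 = -5$)
$v = - \frac{15}{4}$ ($v = -5 + \frac{5 + 5}{5 + 3} = -5 + \frac{10}{8} = -5 + 10 \cdot \frac{1}{8} = -5 + \frac{5}{4} = - \frac{15}{4} \approx -3.75$)
$B{\left(G,m \right)} = -1 + G + m$ ($B{\left(G,m \right)} = -1 + \left(G + m\right) = -1 + G + m$)
$\frac{30017}{B{\left(v,S{\left(-1 \right)} \right)} + d \left(-157\right)} = \frac{30017}{\left(-1 - \frac{15}{4} - 5\right) + 89 \left(-157\right)} = \frac{30017}{- \frac{39}{4} - 13973} = \frac{30017}{- \frac{55931}{4}} = 30017 \left(- \frac{4}{55931}\right) = - \frac{120068}{55931}$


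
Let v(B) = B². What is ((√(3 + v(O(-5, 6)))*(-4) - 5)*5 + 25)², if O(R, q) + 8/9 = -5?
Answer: 1220800/81 ≈ 15072.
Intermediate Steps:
O(R, q) = -53/9 (O(R, q) = -8/9 - 5 = -53/9)
((√(3 + v(O(-5, 6)))*(-4) - 5)*5 + 25)² = ((√(3 + (-53/9)²)*(-4) - 5)*5 + 25)² = ((√(3 + 2809/81)*(-4) - 5)*5 + 25)² = ((√(3052/81)*(-4) - 5)*5 + 25)² = (((2*√763/9)*(-4) - 5)*5 + 25)² = ((-8*√763/9 - 5)*5 + 25)² = ((-5 - 8*√763/9)*5 + 25)² = ((-25 - 40*√763/9) + 25)² = (-40*√763/9)² = 1220800/81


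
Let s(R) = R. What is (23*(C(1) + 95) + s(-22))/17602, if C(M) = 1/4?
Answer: 8675/70408 ≈ 0.12321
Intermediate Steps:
C(M) = ¼
(23*(C(1) + 95) + s(-22))/17602 = (23*(¼ + 95) - 22)/17602 = (23*(381/4) - 22)*(1/17602) = (8763/4 - 22)*(1/17602) = (8675/4)*(1/17602) = 8675/70408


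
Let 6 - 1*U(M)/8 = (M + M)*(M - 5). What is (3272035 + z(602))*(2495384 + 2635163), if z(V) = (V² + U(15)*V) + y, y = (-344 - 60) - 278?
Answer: 11378799055591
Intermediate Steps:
y = -682 (y = -404 - 278 = -682)
U(M) = 48 - 16*M*(-5 + M) (U(M) = 48 - 8*(M + M)*(M - 5) = 48 - 8*2*M*(-5 + M) = 48 - 16*M*(-5 + M))
z(V) = -682 + V² - 2352*V (z(V) = (V² + (48 - 16*15² + 80*15)*V) - 682 = (V² + (48 - 16*225 + 1200)*V) - 682 = (V² + (48 - 3600 + 1200)*V) - 682 = (V² - 2352*V) - 682 = -682 + V² - 2352*V)
(3272035 + z(602))*(2495384 + 2635163) = (3272035 + (-682 + 602² - 2352*602))*(2495384 + 2635163) = (3272035 + (-682 + 362404 - 1415904))*5130547 = (3272035 - 1054182)*5130547 = 2217853*5130547 = 11378799055591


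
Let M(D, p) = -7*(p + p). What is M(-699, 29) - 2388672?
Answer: -2389078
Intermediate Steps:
M(D, p) = -14*p
M(-699, 29) - 2388672 = -14*29 - 2388672 = -406 - 2388672 = -2389078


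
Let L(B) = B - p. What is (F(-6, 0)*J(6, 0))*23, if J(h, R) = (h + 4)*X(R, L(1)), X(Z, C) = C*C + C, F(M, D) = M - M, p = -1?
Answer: 0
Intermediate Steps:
L(B) = 1 + B (L(B) = B - 1*(-1) = B + 1 = 1 + B)
F(M, D) = 0
X(Z, C) = C + C**2 (X(Z, C) = C**2 + C = C + C**2)
J(h, R) = 24 + 6*h (J(h, R) = (h + 4)*((1 + 1)*(1 + (1 + 1))) = (4 + h)*(2*(1 + 2)) = (4 + h)*(2*3) = (4 + h)*6 = 24 + 6*h)
(F(-6, 0)*J(6, 0))*23 = (0*(24 + 6*6))*23 = (0*(24 + 36))*23 = (0*60)*23 = 0*23 = 0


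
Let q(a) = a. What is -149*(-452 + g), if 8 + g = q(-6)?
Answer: 69434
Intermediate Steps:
g = -14 (g = -8 - 6 = -14)
-149*(-452 + g) = -149*(-452 - 14) = -149*(-466) = 69434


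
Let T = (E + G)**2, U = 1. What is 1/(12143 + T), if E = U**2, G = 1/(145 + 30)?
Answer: 30625/371910351 ≈ 8.2345e-5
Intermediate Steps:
G = 1/175 ≈ 0.0057143
E = 1 (E = 1**2 = 1)
T = 30976/30625 (T = (1 + 1/175)**2 = (176/175)**2 = 30976/30625 ≈ 1.0115)
1/(12143 + T) = 1/(12143 + 30976/30625) = 1/(371910351/30625) = 30625/371910351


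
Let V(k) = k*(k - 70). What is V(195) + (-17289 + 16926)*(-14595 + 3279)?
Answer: 4132083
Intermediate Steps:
V(k) = k*(-70 + k)
V(195) + (-17289 + 16926)*(-14595 + 3279) = 195*(-70 + 195) + (-17289 + 16926)*(-14595 + 3279) = 195*125 - 363*(-11316) = 24375 + 4107708 = 4132083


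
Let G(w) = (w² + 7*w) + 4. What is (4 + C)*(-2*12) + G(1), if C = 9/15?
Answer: -492/5 ≈ -98.400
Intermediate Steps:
C = ⅗ (C = 9*(1/15) = ⅗ ≈ 0.60000)
G(w) = 4 + w² + 7*w
(4 + C)*(-2*12) + G(1) = (4 + ⅗)*(-2*12) + (4 + 1² + 7*1) = (23/5)*(-24) + (4 + 1 + 7) = -552/5 + 12 = -492/5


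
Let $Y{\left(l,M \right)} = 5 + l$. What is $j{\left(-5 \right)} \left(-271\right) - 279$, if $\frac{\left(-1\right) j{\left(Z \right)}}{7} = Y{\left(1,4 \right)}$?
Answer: $11103$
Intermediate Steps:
$j{\left(Z \right)} = -42$ ($j{\left(Z \right)} = - 7 \left(5 + 1\right) = \left(-7\right) 6 = -42$)
$j{\left(-5 \right)} \left(-271\right) - 279 = \left(-42\right) \left(-271\right) - 279 = 11382 - 279 = 11103$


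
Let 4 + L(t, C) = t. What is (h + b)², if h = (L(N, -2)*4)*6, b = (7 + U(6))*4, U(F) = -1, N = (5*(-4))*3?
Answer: 2286144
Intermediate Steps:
N = -60 (N = -20*3 = -60)
L(t, C) = -4 + t
b = 24 (b = (7 - 1)*4 = 6*4 = 24)
h = -1536 (h = ((-4 - 60)*4)*6 = -64*4*6 = -256*6 = -1536)
(h + b)² = (-1536 + 24)² = (-1512)² = 2286144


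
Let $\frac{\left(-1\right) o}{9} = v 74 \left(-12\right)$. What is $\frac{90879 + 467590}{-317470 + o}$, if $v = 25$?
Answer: $- \frac{558469}{117670} \approx -4.7461$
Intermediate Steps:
$o = 199800$ ($o = - 9 \cdot 25 \cdot 74 \left(-12\right) = - 9 \cdot 1850 \left(-12\right) = \left(-9\right) \left(-22200\right) = 199800$)
$\frac{90879 + 467590}{-317470 + o} = \frac{90879 + 467590}{-317470 + 199800} = \frac{558469}{-117670} = 558469 \left(- \frac{1}{117670}\right) = - \frac{558469}{117670}$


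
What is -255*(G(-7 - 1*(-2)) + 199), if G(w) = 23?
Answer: -56610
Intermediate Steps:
-255*(G(-7 - 1*(-2)) + 199) = -255*(23 + 199) = -255*222 = -56610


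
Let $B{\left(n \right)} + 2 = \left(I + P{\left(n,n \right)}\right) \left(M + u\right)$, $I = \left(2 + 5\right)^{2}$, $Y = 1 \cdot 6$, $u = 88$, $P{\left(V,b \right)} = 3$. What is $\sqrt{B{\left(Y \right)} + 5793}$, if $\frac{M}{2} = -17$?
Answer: $\sqrt{8599} \approx 92.731$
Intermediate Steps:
$M = -34$ ($M = 2 \left(-17\right) = -34$)
$Y = 6$
$I = 49$ ($I = 7^{2} = 49$)
$B{\left(n \right)} = 2806$ ($B{\left(n \right)} = -2 + \left(49 + 3\right) \left(-34 + 88\right) = -2 + 52 \cdot 54 = -2 + 2808 = 2806$)
$\sqrt{B{\left(Y \right)} + 5793} = \sqrt{2806 + 5793} = \sqrt{8599}$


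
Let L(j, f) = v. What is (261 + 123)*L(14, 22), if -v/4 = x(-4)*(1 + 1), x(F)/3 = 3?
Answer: -27648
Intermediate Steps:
x(F) = 9 (x(F) = 3*3 = 9)
v = -72 (v = -36*(1 + 1) = -36*2 = -4*18 = -72)
L(j, f) = -72
(261 + 123)*L(14, 22) = (261 + 123)*(-72) = 384*(-72) = -27648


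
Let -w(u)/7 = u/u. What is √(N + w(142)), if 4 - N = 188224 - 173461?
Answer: I*√14766 ≈ 121.52*I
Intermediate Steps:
w(u) = -7 (w(u) = -7*u/u = -7*1 = -7)
N = -14759 (N = 4 - (188224 - 173461) = 4 - 1*14763 = 4 - 14763 = -14759)
√(N + w(142)) = √(-14759 - 7) = √(-14766) = I*√14766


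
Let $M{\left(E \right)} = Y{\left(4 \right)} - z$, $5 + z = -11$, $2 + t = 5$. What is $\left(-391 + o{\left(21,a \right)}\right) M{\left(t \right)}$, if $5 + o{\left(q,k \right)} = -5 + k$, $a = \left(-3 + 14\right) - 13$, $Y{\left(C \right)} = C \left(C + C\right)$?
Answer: $-19344$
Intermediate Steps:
$t = 3$ ($t = -2 + 5 = 3$)
$Y{\left(C \right)} = 2 C^{2}$ ($Y{\left(C \right)} = C 2 C = 2 C^{2}$)
$a = -2$ ($a = 11 - 13 = -2$)
$z = -16$ ($z = -5 - 11 = -16$)
$o{\left(q,k \right)} = -10 + k$ ($o{\left(q,k \right)} = -5 + \left(-5 + k\right) = -10 + k$)
$M{\left(E \right)} = 48$ ($M{\left(E \right)} = 2 \cdot 4^{2} - -16 = 2 \cdot 16 + 16 = 32 + 16 = 48$)
$\left(-391 + o{\left(21,a \right)}\right) M{\left(t \right)} = \left(-391 - 12\right) 48 = \left(-403\right) 48 = -19344$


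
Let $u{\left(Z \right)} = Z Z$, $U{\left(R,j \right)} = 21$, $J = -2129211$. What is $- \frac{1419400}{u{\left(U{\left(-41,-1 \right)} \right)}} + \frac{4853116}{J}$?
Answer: $- \frac{5333937068}{1656053} \approx -3220.9$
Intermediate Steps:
$u{\left(Z \right)} = Z^{2}$
$- \frac{1419400}{u{\left(U{\left(-41,-1 \right)} \right)}} + \frac{4853116}{J} = - \frac{1419400}{21^{2}} + \frac{4853116}{-2129211} = - \frac{1419400}{441} + 4853116 \left(- \frac{1}{2129211}\right) = \left(-1419400\right) \frac{1}{441} - \frac{4853116}{2129211} = - \frac{1419400}{441} - \frac{4853116}{2129211} = - \frac{5333937068}{1656053}$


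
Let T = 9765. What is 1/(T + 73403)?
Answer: 1/83168 ≈ 1.2024e-5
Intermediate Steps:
1/(T + 73403) = 1/(9765 + 73403) = 1/83168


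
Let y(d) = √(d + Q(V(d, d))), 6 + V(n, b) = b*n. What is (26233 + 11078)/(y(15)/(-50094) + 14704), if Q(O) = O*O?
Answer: 57363093520344216/22606387583368625 + 311509539*√11994/45212775166737250 ≈ 2.5375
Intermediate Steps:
V(n, b) = -6 + b*n
Q(O) = O²
y(d) = √(d + (-6 + d²)²) (y(d) = √(d + (-6 + d*d)²) = √(d + (-6 + d²)²))
(26233 + 11078)/(y(15)/(-50094) + 14704) = (26233 + 11078)/(√(15 + (-6 + 15²)²)/(-50094) + 14704) = 37311/(√(15 + (-6 + 225)²)*(-1/50094) + 14704) = 37311/(√(15 + 219²)*(-1/50094) + 14704) = 37311/(√(15 + 47961)*(-1/50094) + 14704) = 37311/(√47976*(-1/50094) + 14704) = 37311/((2*√11994)*(-1/50094) + 14704) = 37311/(-√11994/25047 + 14704) = 37311/(14704 - √11994/25047)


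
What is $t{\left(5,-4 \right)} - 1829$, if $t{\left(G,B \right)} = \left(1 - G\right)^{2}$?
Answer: $-1813$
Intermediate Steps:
$t{\left(5,-4 \right)} - 1829 = \left(-1 + 5\right)^{2} - 1829 = 4^{2} - 1829 = 16 - 1829 = -1813$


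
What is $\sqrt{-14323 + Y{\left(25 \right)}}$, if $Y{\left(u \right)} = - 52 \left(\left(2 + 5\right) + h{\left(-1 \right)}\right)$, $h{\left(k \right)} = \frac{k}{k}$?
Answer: $17 i \sqrt{51} \approx 121.4 i$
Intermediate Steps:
$h{\left(k \right)} = 1$
$Y{\left(u \right)} = -416$ ($Y{\left(u \right)} = - 52 \left(\left(2 + 5\right) + 1\right) = - 52 \left(7 + 1\right) = \left(-52\right) 8 = -416$)
$\sqrt{-14323 + Y{\left(25 \right)}} = \sqrt{-14323 - 416} = \sqrt{-14739} = 17 i \sqrt{51}$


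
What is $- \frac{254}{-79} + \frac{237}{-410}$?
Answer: $\frac{85417}{32390} \approx 2.6371$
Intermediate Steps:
$- \frac{254}{-79} + \frac{237}{-410} = \left(-254\right) \left(- \frac{1}{79}\right) + 237 \left(- \frac{1}{410}\right) = \frac{254}{79} - \frac{237}{410} = \frac{85417}{32390}$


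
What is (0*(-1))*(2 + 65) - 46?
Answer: -46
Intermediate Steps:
(0*(-1))*(2 + 65) - 46 = 0*67 - 46 = 0 - 46 = -46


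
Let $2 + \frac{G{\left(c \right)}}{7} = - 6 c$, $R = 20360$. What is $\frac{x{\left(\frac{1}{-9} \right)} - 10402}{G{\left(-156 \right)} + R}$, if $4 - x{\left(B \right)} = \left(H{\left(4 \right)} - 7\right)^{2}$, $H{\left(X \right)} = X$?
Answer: $- \frac{3469}{8966} \approx -0.38691$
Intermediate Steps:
$G{\left(c \right)} = -14 - 42 c$ ($G{\left(c \right)} = -14 + 7 \left(- 6 c\right) = -14 - 42 c$)
$x{\left(B \right)} = -5$ ($x{\left(B \right)} = 4 - \left(4 - 7\right)^{2} = 4 - \left(-3\right)^{2} = 4 - 9 = -5$)
$\frac{x{\left(\frac{1}{-9} \right)} - 10402}{G{\left(-156 \right)} + R} = \frac{-5 - 10402}{\left(-14 - -6552\right) + 20360} = - \frac{10407}{\left(-14 + 6552\right) + 20360} = - \frac{10407}{6538 + 20360} = - \frac{10407}{26898} = \left(-10407\right) \frac{1}{26898} = - \frac{3469}{8966}$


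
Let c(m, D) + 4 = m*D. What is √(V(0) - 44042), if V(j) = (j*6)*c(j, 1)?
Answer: 19*I*√122 ≈ 209.86*I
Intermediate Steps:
c(m, D) = -4 + D*m (c(m, D) = -4 + m*D = -4 + D*m)
V(j) = 6*j*(-4 + j) (V(j) = (j*6)*(-4 + 1*j) = (6*j)*(-4 + j) = 6*j*(-4 + j))
√(V(0) - 44042) = √(6*0*(-4 + 0) - 44042) = √(6*0*(-4) - 44042) = √(0 - 44042) = √(-44042) = 19*I*√122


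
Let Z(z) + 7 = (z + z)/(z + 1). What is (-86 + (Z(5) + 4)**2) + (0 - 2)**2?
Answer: -722/9 ≈ -80.222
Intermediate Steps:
Z(z) = -7 + 2*z/(1 + z) (Z(z) = -7 + (z + z)/(z + 1) = -7 + (2*z)/(1 + z) = -7 + 2*z/(1 + z))
(-86 + (Z(5) + 4)**2) + (0 - 2)**2 = (-86 + ((-7 - 5*5)/(1 + 5) + 4)**2) + (0 - 2)**2 = (-86 + ((-7 - 25)/6 + 4)**2) + (-2)**2 = (-86 + ((1/6)*(-32) + 4)**2) + 4 = (-86 + (-16/3 + 4)**2) + 4 = (-86 + (-4/3)**2) + 4 = (-86 + 16/9) + 4 = -758/9 + 4 = -722/9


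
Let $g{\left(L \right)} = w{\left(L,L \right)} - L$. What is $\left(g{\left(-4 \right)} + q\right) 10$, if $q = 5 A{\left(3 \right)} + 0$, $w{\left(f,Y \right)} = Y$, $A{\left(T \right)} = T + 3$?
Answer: $300$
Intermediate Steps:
$A{\left(T \right)} = 3 + T$
$g{\left(L \right)} = 0$ ($g{\left(L \right)} = L - L = 0$)
$q = 30$ ($q = 5 \left(3 + 3\right) + 0 = 5 \cdot 6 + 0 = 30 + 0 = 30$)
$\left(g{\left(-4 \right)} + q\right) 10 = \left(0 + 30\right) 10 = 30 \cdot 10 = 300$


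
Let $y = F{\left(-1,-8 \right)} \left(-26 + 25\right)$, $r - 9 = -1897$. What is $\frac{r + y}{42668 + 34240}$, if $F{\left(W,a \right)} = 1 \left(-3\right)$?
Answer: $- \frac{5}{204} \approx -0.02451$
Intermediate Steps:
$F{\left(W,a \right)} = -3$
$r = -1888$ ($r = 9 - 1897 = -1888$)
$y = 3$ ($y = - 3 \left(-26 + 25\right) = \left(-3\right) \left(-1\right) = 3$)
$\frac{r + y}{42668 + 34240} = \frac{-1888 + 3}{42668 + 34240} = - \frac{1885}{76908} = \left(-1885\right) \frac{1}{76908} = - \frac{5}{204}$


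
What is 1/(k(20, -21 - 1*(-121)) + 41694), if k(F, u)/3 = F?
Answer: 1/41754 ≈ 2.3950e-5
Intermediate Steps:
k(F, u) = 3*F
1/(k(20, -21 - 1*(-121)) + 41694) = 1/(3*20 + 41694) = 1/(60 + 41694) = 1/41754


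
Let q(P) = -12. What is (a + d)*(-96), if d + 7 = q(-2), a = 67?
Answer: -4608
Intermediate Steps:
d = -19 (d = -7 - 12 = -19)
(a + d)*(-96) = (67 - 19)*(-96) = 48*(-96) = -4608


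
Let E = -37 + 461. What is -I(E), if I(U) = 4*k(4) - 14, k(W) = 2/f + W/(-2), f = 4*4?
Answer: 43/2 ≈ 21.500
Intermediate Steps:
f = 16
E = 424
k(W) = 1/8 - W/2 (k(W) = 2/16 + W/(-2) = 2*(1/16) + W*(-1/2) = 1/8 - W/2)
I(U) = -43/2 (I(U) = 4*(1/8 - 1/2*4) - 14 = 4*(1/8 - 2) - 14 = 4*(-15/8) - 14 = -15/2 - 14 = -43/2)
-I(E) = -1*(-43/2) = 43/2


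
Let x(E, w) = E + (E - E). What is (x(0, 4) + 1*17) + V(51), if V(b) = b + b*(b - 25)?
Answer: 1394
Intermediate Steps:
x(E, w) = E (x(E, w) = E + 0 = E)
V(b) = b + b*(-25 + b)
(x(0, 4) + 1*17) + V(51) = (0 + 1*17) + 51*(-24 + 51) = (0 + 17) + 51*27 = 17 + 1377 = 1394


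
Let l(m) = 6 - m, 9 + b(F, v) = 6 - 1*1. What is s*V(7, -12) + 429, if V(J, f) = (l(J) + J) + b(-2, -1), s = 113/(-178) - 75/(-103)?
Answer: 3934354/9167 ≈ 429.19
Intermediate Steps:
b(F, v) = -4 (b(F, v) = -9 + (6 - 1*1) = -9 + (6 - 1) = -9 + 5 = -4)
s = 1711/18334 (s = 113*(-1/178) - 75*(-1/103) = -113/178 + 75/103 = 1711/18334 ≈ 0.093324)
V(J, f) = 2 (V(J, f) = ((6 - J) + J) - 4 = 6 - 4 = 2)
s*V(7, -12) + 429 = (1711/18334)*2 + 429 = 1711/9167 + 429 = 3934354/9167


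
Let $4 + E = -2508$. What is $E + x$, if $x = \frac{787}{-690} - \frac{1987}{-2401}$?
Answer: $- \frac{4162123837}{1656690} \approx -2512.3$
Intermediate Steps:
$E = -2512$ ($E = -4 - 2508 = -2512$)
$x = - \frac{518557}{1656690}$ ($x = 787 \left(- \frac{1}{690}\right) - - \frac{1987}{2401} = - \frac{787}{690} + \frac{1987}{2401} = - \frac{518557}{1656690} \approx -0.31301$)
$E + x = -2512 - \frac{518557}{1656690} = - \frac{4162123837}{1656690}$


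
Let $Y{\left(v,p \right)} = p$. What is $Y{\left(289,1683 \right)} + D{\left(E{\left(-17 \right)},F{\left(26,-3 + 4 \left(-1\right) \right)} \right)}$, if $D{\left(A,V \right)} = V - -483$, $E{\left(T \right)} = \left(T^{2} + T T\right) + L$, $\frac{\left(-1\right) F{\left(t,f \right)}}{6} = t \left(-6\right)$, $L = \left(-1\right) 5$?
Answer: $3102$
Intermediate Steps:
$L = -5$
$F{\left(t,f \right)} = 36 t$ ($F{\left(t,f \right)} = - 6 t \left(-6\right) = - 6 \left(- 6 t\right) = 36 t$)
$E{\left(T \right)} = -5 + 2 T^{2}$ ($E{\left(T \right)} = \left(T^{2} + T T\right) - 5 = \left(T^{2} + T^{2}\right) - 5 = 2 T^{2} - 5 = -5 + 2 T^{2}$)
$D{\left(A,V \right)} = 483 + V$ ($D{\left(A,V \right)} = V + 483 = 483 + V$)
$Y{\left(289,1683 \right)} + D{\left(E{\left(-17 \right)},F{\left(26,-3 + 4 \left(-1\right) \right)} \right)} = 1683 + \left(483 + 36 \cdot 26\right) = 1683 + \left(483 + 936\right) = 1683 + 1419 = 3102$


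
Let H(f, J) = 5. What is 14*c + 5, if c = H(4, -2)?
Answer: 75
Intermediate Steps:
c = 5
14*c + 5 = 14*5 + 5 = 70 + 5 = 75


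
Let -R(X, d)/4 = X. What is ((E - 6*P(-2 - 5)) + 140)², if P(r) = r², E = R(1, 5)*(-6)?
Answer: 16900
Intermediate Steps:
R(X, d) = -4*X
E = 24 (E = -4*1*(-6) = -4*(-6) = 24)
((E - 6*P(-2 - 5)) + 140)² = ((24 - 6*(-2 - 5)²) + 140)² = ((24 - 6*(-7)²) + 140)² = ((24 - 6*49) + 140)² = ((24 - 294) + 140)² = (-270 + 140)² = (-130)² = 16900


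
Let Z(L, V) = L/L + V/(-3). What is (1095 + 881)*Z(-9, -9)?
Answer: 7904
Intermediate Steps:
Z(L, V) = 1 - V/3 (Z(L, V) = 1 + V*(-1/3) = 1 - V/3)
(1095 + 881)*Z(-9, -9) = (1095 + 881)*(1 - 1/3*(-9)) = 1976*(1 + 3) = 1976*4 = 7904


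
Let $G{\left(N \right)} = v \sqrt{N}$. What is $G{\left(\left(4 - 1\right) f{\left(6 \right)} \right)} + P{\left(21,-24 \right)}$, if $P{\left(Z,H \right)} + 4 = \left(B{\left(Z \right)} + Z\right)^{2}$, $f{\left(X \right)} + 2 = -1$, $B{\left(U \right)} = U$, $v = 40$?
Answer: $1760 + 120 i \approx 1760.0 + 120.0 i$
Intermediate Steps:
$f{\left(X \right)} = -3$ ($f{\left(X \right)} = -2 - 1 = -3$)
$P{\left(Z,H \right)} = -4 + 4 Z^{2}$ ($P{\left(Z,H \right)} = -4 + \left(Z + Z\right)^{2} = -4 + \left(2 Z\right)^{2} = -4 + 4 Z^{2}$)
$G{\left(N \right)} = 40 \sqrt{N}$
$G{\left(\left(4 - 1\right) f{\left(6 \right)} \right)} + P{\left(21,-24 \right)} = 40 \sqrt{\left(4 - 1\right) \left(-3\right)} - \left(4 - 4 \cdot 21^{2}\right) = 40 \sqrt{3 \left(-3\right)} + \left(-4 + 4 \cdot 441\right) = 40 \sqrt{-9} + \left(-4 + 1764\right) = 40 \cdot 3 i + 1760 = 120 i + 1760 = 1760 + 120 i$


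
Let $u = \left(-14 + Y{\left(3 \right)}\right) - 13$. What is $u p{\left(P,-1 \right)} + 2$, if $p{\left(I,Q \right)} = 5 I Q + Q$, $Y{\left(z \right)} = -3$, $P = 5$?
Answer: $782$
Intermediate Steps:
$p{\left(I,Q \right)} = Q + 5 I Q$ ($p{\left(I,Q \right)} = 5 I Q + Q = Q + 5 I Q$)
$u = -30$ ($u = \left(-14 - 3\right) - 13 = -17 - 13 = -30$)
$u p{\left(P,-1 \right)} + 2 = - 30 \left(- (1 + 5 \cdot 5)\right) + 2 = - 30 \left(- (1 + 25)\right) + 2 = - 30 \left(\left(-1\right) 26\right) + 2 = \left(-30\right) \left(-26\right) + 2 = 780 + 2 = 782$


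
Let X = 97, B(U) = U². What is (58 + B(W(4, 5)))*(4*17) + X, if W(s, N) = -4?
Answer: 5129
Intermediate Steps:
(58 + B(W(4, 5)))*(4*17) + X = (58 + (-4)²)*(4*17) + 97 = (58 + 16)*68 + 97 = 74*68 + 97 = 5032 + 97 = 5129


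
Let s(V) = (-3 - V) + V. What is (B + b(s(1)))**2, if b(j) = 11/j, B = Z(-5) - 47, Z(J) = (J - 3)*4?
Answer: 61504/9 ≈ 6833.8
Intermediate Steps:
s(V) = -3
Z(J) = -12 + 4*J (Z(J) = (-3 + J)*4 = -12 + 4*J)
B = -79 (B = (-12 + 4*(-5)) - 47 = (-12 - 20) - 47 = -32 - 47 = -79)
(B + b(s(1)))**2 = (-79 + 11/(-3))**2 = (-79 + 11*(-1/3))**2 = (-79 - 11/3)**2 = (-248/3)**2 = 61504/9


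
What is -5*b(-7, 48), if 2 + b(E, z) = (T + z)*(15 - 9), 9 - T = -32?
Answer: -2660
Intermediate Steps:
T = 41 (T = 9 - 1*(-32) = 9 + 32 = 41)
b(E, z) = 244 + 6*z (b(E, z) = -2 + (41 + z)*(15 - 9) = -2 + (41 + z)*6 = -2 + (246 + 6*z) = 244 + 6*z)
-5*b(-7, 48) = -5*(244 + 6*48) = -5*(244 + 288) = -5*532 = -2660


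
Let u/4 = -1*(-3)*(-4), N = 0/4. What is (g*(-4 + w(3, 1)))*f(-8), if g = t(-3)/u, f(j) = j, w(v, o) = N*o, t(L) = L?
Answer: 2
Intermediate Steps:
N = 0 (N = 0*(1/4) = 0)
u = -48 (u = 4*(-1*(-3)*(-4)) = 4*(3*(-4)) = 4*(-12) = -48)
w(v, o) = 0 (w(v, o) = 0*o = 0)
g = 1/16 (g = -3/(-48) = -3*(-1/48) = 1/16 ≈ 0.062500)
(g*(-4 + w(3, 1)))*f(-8) = ((-4 + 0)/16)*(-8) = ((1/16)*(-4))*(-8) = -1/4*(-8) = 2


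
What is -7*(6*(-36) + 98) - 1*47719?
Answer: -46893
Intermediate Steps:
-7*(6*(-36) + 98) - 1*47719 = -7*(-216 + 98) - 47719 = -7*(-118) - 47719 = 826 - 47719 = -46893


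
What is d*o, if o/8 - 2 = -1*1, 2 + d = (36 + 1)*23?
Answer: 6792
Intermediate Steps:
d = 849 (d = -2 + (36 + 1)*23 = -2 + 37*23 = -2 + 851 = 849)
o = 8 (o = 16 + 8*(-1*1) = 16 + 8*(-1) = 16 - 8 = 8)
d*o = 849*8 = 6792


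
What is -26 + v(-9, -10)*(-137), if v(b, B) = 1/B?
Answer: -123/10 ≈ -12.300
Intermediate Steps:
-26 + v(-9, -10)*(-137) = -26 - 137/(-10) = -26 - 1/10*(-137) = -26 + 137/10 = -123/10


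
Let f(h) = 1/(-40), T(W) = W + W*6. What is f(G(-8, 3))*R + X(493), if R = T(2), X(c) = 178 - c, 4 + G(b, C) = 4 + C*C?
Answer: -6307/20 ≈ -315.35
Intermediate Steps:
G(b, C) = C² (G(b, C) = -4 + (4 + C*C) = -4 + (4 + C²) = C²)
T(W) = 7*W (T(W) = W + 6*W = 7*W)
f(h) = -1/40
R = 14 (R = 7*2 = 14)
f(G(-8, 3))*R + X(493) = -1/40*14 + (178 - 1*493) = -7/20 + (178 - 493) = -7/20 - 315 = -6307/20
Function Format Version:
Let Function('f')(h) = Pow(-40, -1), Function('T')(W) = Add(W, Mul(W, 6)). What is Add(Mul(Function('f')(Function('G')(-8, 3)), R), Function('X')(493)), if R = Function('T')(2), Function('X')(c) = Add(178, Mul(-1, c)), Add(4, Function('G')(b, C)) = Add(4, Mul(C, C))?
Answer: Rational(-6307, 20) ≈ -315.35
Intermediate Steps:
Function('G')(b, C) = Pow(C, 2) (Function('G')(b, C) = Add(-4, Add(4, Mul(C, C))) = Add(-4, Add(4, Pow(C, 2))) = Pow(C, 2))
Function('T')(W) = Mul(7, W) (Function('T')(W) = Add(W, Mul(6, W)) = Mul(7, W))
Function('f')(h) = Rational(-1, 40)
R = 14 (R = Mul(7, 2) = 14)
Add(Mul(Function('f')(Function('G')(-8, 3)), R), Function('X')(493)) = Add(Mul(Rational(-1, 40), 14), Add(178, Mul(-1, 493))) = Add(Rational(-7, 20), Add(178, -493)) = Add(Rational(-7, 20), -315) = Rational(-6307, 20)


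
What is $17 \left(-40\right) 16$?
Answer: $-10880$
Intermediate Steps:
$17 \left(-40\right) 16 = \left(-680\right) 16 = -10880$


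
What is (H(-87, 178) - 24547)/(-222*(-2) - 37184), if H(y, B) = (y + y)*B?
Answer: 55519/36740 ≈ 1.5111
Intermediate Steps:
H(y, B) = 2*B*y (H(y, B) = (2*y)*B = 2*B*y)
(H(-87, 178) - 24547)/(-222*(-2) - 37184) = (2*178*(-87) - 24547)/(-222*(-2) - 37184) = (-30972 - 24547)/(444 - 37184) = -55519/(-36740) = -55519*(-1/36740) = 55519/36740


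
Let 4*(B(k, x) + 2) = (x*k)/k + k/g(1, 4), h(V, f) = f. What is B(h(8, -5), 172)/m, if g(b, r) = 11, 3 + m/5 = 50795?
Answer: 257/1596320 ≈ 0.00016100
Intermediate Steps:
m = 253960 (m = -15 + 5*50795 = -15 + 253975 = 253960)
B(k, x) = -2 + x/4 + k/44 (B(k, x) = -2 + ((x*k)/k + k/11)/4 = -2 + ((k*x)/k + k*(1/11))/4 = -2 + (x + k/11)/4 = -2 + (x/4 + k/44) = -2 + x/4 + k/44)
B(h(8, -5), 172)/m = (-2 + (¼)*172 + (1/44)*(-5))/253960 = (-2 + 43 - 5/44)*(1/253960) = (1799/44)*(1/253960) = 257/1596320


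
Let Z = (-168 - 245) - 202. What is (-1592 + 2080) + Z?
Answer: -127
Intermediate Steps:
Z = -615 (Z = -413 - 202 = -615)
(-1592 + 2080) + Z = (-1592 + 2080) - 615 = 488 - 615 = -127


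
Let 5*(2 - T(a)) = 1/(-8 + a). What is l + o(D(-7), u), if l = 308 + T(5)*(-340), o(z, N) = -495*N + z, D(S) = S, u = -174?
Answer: 257185/3 ≈ 85728.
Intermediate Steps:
T(a) = 2 - 1/(5*(-8 + a))
o(z, N) = z - 495*N
l = -1184/3 (l = 308 + ((-81 + 10*5)/(5*(-8 + 5)))*(-340) = 308 + ((1/5)*(-81 + 50)/(-3))*(-340) = 308 + ((1/5)*(-1/3)*(-31))*(-340) = 308 + (31/15)*(-340) = 308 - 2108/3 = -1184/3 ≈ -394.67)
l + o(D(-7), u) = -1184/3 + (-7 - 495*(-174)) = -1184/3 + (-7 + 86130) = -1184/3 + 86123 = 257185/3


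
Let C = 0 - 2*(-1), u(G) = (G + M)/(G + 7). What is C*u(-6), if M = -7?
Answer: -26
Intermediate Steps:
u(G) = (-7 + G)/(7 + G) (u(G) = (G - 7)/(G + 7) = (-7 + G)/(7 + G))
C = 2 (C = 0 + 2 = 2)
C*u(-6) = 2*((-7 - 6)/(7 - 6)) = 2*(-13/1) = 2*(1*(-13)) = 2*(-13) = -26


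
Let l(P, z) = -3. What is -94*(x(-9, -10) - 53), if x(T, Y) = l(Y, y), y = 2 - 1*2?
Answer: 5264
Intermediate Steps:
y = 0 (y = 2 - 2 = 0)
x(T, Y) = -3
-94*(x(-9, -10) - 53) = -94*(-3 - 53) = -94*(-56) = 5264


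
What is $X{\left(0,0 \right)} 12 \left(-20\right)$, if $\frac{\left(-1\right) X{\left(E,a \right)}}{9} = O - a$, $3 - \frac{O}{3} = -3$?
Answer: $38880$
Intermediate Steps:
$O = 18$ ($O = 9 - -9 = 9 + 9 = 18$)
$X{\left(E,a \right)} = -162 + 9 a$ ($X{\left(E,a \right)} = - 9 \left(18 - a\right) = -162 + 9 a$)
$X{\left(0,0 \right)} 12 \left(-20\right) = \left(-162 + 9 \cdot 0\right) 12 \left(-20\right) = \left(-162 + 0\right) 12 \left(-20\right) = \left(-162\right) 12 \left(-20\right) = \left(-1944\right) \left(-20\right) = 38880$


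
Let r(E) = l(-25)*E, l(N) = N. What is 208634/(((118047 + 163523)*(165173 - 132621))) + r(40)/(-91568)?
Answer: 287024088691/26227555090360 ≈ 0.010944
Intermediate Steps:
r(E) = -25*E
208634/(((118047 + 163523)*(165173 - 132621))) + r(40)/(-91568) = 208634/(((118047 + 163523)*(165173 - 132621))) - 25*40/(-91568) = 208634/((281570*32552)) - 1000*(-1/91568) = 208634/9165666640 + 125/11446 = 208634*(1/9165666640) + 125/11446 = 104317/4582833320 + 125/11446 = 287024088691/26227555090360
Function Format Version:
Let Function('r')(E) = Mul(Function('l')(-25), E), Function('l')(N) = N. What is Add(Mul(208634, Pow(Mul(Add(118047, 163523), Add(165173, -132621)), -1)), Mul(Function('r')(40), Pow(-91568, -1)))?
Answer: Rational(287024088691, 26227555090360) ≈ 0.010944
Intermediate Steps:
Function('r')(E) = Mul(-25, E)
Add(Mul(208634, Pow(Mul(Add(118047, 163523), Add(165173, -132621)), -1)), Mul(Function('r')(40), Pow(-91568, -1))) = Add(Mul(208634, Pow(Mul(Add(118047, 163523), Add(165173, -132621)), -1)), Mul(Mul(-25, 40), Pow(-91568, -1))) = Add(Mul(208634, Pow(Mul(281570, 32552), -1)), Mul(-1000, Rational(-1, 91568))) = Add(Mul(208634, Pow(9165666640, -1)), Rational(125, 11446)) = Add(Mul(208634, Rational(1, 9165666640)), Rational(125, 11446)) = Add(Rational(104317, 4582833320), Rational(125, 11446)) = Rational(287024088691, 26227555090360)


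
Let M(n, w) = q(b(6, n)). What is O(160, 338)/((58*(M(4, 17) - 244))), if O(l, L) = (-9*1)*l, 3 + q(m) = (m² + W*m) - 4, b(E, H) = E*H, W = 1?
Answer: -720/10121 ≈ -0.071139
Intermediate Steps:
q(m) = -7 + m + m² (q(m) = -3 + ((m² + 1*m) - 4) = -3 + ((m² + m) - 4) = -3 + ((m + m²) - 4) = -3 + (-4 + m + m²) = -7 + m + m²)
O(l, L) = -9*l
M(n, w) = -7 + 6*n + 36*n² (M(n, w) = -7 + 6*n + (6*n)² = -7 + 6*n + 36*n²)
O(160, 338)/((58*(M(4, 17) - 244))) = (-9*160)/((58*((-7 + 6*4 + 36*4²) - 244))) = -1440*1/(58*((-7 + 24 + 36*16) - 244)) = -1440*1/(58*((-7 + 24 + 576) - 244)) = -1440*1/(58*(593 - 244)) = -1440/(58*349) = -1440/20242 = -1440*1/20242 = -720/10121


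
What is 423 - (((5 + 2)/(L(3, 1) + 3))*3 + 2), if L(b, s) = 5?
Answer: 3347/8 ≈ 418.38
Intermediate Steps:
423 - (((5 + 2)/(L(3, 1) + 3))*3 + 2) = 423 - (((5 + 2)/(5 + 3))*3 + 2) = 423 - ((7/8)*3 + 2) = 423 - (21/8 + 2) = 423 - 1*37/8 = 423 - 37/8 = 3347/8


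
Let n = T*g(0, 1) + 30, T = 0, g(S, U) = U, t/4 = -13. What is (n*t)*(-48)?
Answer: 74880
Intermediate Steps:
t = -52 (t = 4*(-13) = -52)
n = 30 (n = 0*1 + 30 = 0 + 30 = 30)
(n*t)*(-48) = (30*(-52))*(-48) = -1560*(-48) = 74880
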